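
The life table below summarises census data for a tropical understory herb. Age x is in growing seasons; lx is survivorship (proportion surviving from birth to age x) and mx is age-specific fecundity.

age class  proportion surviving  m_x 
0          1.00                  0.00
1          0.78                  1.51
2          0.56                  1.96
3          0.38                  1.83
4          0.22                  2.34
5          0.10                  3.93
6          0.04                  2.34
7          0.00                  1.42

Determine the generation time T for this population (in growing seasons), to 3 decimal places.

lx·mx: 0, 1.1778, 1.0976, 0.6954, 0.5148, 0.393, 0.0936, 0 → R0 = 3.9722
x·lx·mx: 0, 1.1778, 2.1952, 2.0862, 2.0592, 1.965, 0.5616, 0 → Σ = 10.045
T = 10.045 / 3.9722 = 2.528825… → 2.529

2.529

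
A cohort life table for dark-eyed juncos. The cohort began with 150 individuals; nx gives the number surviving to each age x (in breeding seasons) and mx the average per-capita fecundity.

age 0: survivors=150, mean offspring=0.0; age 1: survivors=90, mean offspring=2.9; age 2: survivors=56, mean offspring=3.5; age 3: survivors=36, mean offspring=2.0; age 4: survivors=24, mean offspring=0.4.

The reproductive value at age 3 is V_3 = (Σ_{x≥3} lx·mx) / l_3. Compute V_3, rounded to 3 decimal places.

2.267

lx = nx/n0 = nx/150: 1, 0.6, 0.37333…, 0.24, 0.16
lx·mx for x ≥ 3: 0.48, 0.064 → sum = 0.544
V_3 = 0.544 / l_3 = 0.544 / 0.24 = 2.266667… → 2.267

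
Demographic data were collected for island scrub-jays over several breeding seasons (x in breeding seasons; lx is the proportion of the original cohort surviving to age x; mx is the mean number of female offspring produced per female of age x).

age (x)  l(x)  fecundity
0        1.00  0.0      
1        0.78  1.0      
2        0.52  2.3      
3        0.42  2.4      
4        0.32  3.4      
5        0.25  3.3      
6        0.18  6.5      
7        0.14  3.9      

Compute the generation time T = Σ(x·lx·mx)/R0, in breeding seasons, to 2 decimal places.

lx·mx: 0, 0.78, 1.196, 1.008, 1.088, 0.825, 1.17, 0.546 → R0 = 6.613
x·lx·mx: 0, 0.78, 2.392, 3.024, 4.352, 4.125, 7.02, 3.822 → Σ = 25.515
T = 25.515 / 6.613 = 3.858309… → 3.86

3.86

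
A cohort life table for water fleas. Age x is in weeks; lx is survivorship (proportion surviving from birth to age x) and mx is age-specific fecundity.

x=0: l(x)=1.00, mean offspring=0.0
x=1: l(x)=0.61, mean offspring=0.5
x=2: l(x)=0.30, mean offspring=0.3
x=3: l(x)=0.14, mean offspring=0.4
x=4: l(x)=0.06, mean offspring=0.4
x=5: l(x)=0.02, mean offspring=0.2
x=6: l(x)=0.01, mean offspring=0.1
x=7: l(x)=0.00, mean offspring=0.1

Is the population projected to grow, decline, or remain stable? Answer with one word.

R0 = Σ lx·mx = 0 + 0.305 + 0.09 + 0.056 + 0.024 + 0.004 + 0.001 + 0 = 0.48
R0 < 1, so the population is declining.

declining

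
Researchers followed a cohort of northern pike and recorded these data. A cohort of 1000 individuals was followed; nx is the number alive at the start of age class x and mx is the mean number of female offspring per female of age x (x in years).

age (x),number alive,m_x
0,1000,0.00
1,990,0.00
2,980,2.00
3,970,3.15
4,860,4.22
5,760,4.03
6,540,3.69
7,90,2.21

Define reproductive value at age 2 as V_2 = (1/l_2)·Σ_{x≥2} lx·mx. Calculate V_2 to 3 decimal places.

14.183

lx = nx/n0 = nx/1000: 1, 0.99, 0.98, 0.97, 0.86, 0.76, 0.54, 0.09
lx·mx for x ≥ 2: 1.96, 3.0555, 3.6292, 3.0628, 1.9926, 0.1989 → sum = 13.899
V_2 = 13.899 / l_2 = 13.899 / 0.98 = 14.182653… → 14.183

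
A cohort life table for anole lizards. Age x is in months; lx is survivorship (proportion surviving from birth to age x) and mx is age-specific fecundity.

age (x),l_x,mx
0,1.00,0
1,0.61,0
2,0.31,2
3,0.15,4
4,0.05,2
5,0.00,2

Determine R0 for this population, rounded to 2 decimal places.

1.32

lx·mx by age: 0, 0, 0.62, 0.6, 0.1, 0
R0 = Σ lx·mx = 1.32 → 1.32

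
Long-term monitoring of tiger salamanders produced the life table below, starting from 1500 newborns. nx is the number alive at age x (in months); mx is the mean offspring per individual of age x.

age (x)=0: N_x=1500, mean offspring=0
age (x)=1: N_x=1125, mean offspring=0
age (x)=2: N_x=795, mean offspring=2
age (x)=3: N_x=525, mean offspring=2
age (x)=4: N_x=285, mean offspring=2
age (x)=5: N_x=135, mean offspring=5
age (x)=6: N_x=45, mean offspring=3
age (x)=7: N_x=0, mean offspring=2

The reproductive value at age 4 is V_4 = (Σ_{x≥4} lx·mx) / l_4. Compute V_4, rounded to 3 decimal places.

4.842

lx = nx/n0 = nx/1500: 1, 0.75, 0.53, 0.35, 0.19, 0.09, 0.03, 0
lx·mx for x ≥ 4: 0.38, 0.45, 0.09, 0 → sum = 0.92
V_4 = 0.92 / l_4 = 0.92 / 0.19 = 4.842105… → 4.842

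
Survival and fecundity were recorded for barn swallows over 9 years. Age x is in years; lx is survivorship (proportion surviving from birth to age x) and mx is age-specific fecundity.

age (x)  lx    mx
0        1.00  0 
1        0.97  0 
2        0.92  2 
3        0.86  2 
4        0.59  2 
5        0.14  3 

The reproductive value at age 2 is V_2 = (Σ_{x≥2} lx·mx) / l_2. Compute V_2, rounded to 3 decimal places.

lx·mx for x ≥ 2: 1.84, 1.72, 1.18, 0.42 → sum = 5.16
V_2 = 5.16 / l_2 = 5.16 / 0.92 = 5.608696… → 5.609

5.609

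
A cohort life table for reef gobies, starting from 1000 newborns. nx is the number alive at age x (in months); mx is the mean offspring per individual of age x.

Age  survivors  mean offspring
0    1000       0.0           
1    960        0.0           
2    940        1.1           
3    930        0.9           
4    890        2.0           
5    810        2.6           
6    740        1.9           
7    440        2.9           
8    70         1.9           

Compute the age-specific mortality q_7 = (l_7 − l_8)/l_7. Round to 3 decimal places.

lx = nx/n0 = nx/1000: 1, 0.96, 0.94, 0.93, 0.89, 0.81, 0.74, 0.44, 0.07
q_7 = (l_7 − l_8) / l_7 = (0.44 − 0.07) / 0.44
     = 0.37 / 0.44 = 0.840909… → 0.841

0.841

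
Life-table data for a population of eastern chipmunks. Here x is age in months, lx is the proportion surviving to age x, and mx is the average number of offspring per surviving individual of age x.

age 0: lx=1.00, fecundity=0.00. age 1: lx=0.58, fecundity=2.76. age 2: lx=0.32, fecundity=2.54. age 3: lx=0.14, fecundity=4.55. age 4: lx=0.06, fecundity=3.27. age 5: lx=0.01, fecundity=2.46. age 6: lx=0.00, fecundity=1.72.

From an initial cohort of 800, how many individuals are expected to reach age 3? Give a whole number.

Expected survivors = N0 · l_3 = 800 × 0.14 = 112 → 112

112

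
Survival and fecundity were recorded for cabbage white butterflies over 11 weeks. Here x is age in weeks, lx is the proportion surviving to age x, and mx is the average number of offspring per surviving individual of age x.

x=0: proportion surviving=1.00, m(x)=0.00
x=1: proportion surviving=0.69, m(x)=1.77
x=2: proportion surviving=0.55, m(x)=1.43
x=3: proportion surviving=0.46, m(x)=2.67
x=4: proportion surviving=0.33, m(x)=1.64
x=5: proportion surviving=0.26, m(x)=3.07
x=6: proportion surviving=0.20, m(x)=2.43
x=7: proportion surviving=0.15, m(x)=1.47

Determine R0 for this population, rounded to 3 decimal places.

lx·mx by age: 0, 1.2213, 0.7865, 1.2282, 0.5412, 0.7982, 0.486, 0.2205
R0 = Σ lx·mx = 5.2819 → 5.282

5.282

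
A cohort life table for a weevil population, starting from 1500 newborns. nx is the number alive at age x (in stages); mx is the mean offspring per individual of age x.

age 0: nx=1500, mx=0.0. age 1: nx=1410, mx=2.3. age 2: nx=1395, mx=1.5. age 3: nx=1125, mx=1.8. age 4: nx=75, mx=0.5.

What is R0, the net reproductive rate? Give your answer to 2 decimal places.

lx = nx/n0 = nx/1500: 1, 0.94, 0.93, 0.75, 0.05
lx·mx by age: 0, 2.162, 1.395, 1.35, 0.025
R0 = Σ lx·mx = 4.932 → 4.93

4.93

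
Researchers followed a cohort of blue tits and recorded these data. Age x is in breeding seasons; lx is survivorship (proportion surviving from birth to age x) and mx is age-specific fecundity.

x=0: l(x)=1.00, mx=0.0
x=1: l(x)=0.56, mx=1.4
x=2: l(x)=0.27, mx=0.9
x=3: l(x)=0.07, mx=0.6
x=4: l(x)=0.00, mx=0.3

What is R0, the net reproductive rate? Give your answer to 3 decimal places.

1.069

lx·mx by age: 0, 0.784, 0.243, 0.042, 0
R0 = Σ lx·mx = 1.069 → 1.069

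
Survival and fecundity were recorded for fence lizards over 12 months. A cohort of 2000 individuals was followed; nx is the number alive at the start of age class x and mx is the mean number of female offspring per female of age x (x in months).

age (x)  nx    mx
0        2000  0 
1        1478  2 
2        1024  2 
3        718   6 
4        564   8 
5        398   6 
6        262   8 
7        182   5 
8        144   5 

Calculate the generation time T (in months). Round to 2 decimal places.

lx = nx/n0 = nx/2000: 1, 0.739, 0.512, 0.359, 0.282, 0.199, 0.131, 0.091, 0.072
lx·mx: 0, 1.478, 1.024, 2.154, 2.256, 1.194, 1.048, 0.455, 0.36 → R0 = 9.969
x·lx·mx: 0, 1.478, 2.048, 6.462, 9.024, 5.97, 6.288, 3.185, 2.88 → Σ = 37.335
T = 37.335 / 9.969 = 3.74511… → 3.75

3.75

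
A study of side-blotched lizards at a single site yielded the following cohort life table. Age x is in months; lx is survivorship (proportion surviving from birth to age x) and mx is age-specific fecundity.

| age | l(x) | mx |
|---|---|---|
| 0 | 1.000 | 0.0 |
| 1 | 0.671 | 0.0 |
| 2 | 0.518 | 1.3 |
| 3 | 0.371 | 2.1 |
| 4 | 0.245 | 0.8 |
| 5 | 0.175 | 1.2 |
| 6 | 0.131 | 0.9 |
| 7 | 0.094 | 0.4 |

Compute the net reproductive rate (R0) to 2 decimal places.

2.01

lx·mx by age: 0, 0, 0.6734, 0.7791, 0.196, 0.21, 0.1179, 0.0376
R0 = Σ lx·mx = 2.014 → 2.01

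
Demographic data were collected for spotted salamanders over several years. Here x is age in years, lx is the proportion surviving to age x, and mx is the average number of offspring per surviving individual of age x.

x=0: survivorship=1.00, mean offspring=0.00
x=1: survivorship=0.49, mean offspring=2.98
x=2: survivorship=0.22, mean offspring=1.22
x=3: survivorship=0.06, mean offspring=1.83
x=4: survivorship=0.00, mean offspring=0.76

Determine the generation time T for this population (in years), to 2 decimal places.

lx·mx: 0, 1.4602, 0.2684, 0.1098, 0 → R0 = 1.8384
x·lx·mx: 0, 1.4602, 0.5368, 0.3294, 0 → Σ = 2.3264
T = 2.3264 / 1.8384 = 1.265448… → 1.27

1.27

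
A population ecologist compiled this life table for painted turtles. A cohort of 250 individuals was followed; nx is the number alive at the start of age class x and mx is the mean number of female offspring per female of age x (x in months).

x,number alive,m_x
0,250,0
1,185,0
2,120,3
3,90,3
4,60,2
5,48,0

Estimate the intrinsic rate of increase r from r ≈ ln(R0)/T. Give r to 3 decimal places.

lx = nx/n0 = nx/250: 1, 0.74, 0.48, 0.36, 0.24, 0.192
R0 = Σ lx·mx = 0 + 0 + 1.44 + 1.08 + 0.48 + 0 = 3
Σ x·lx·mx = 8.04; T = 8.04/3 = 2.68
r ≈ ln(R0)/T = ln(3)/2.68 = 0.40993… → 0.410

0.410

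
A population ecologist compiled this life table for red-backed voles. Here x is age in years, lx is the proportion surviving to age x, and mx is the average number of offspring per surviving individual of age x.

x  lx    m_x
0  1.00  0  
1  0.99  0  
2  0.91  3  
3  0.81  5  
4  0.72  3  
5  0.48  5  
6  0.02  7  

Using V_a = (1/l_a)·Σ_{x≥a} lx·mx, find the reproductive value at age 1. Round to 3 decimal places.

lx·mx for x ≥ 1: 0, 2.73, 4.05, 2.16, 2.4, 0.14 → sum = 11.48
V_1 = 11.48 / l_1 = 11.48 / 0.99 = 11.59596… → 11.596

11.596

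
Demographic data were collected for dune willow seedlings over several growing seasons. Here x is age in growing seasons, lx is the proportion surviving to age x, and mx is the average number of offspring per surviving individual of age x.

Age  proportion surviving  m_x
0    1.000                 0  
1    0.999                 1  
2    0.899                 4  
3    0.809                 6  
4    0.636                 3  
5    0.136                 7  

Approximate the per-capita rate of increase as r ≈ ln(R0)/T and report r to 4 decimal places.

0.8792

R0 = Σ lx·mx = 0 + 0.999 + 3.596 + 4.854 + 1.908 + 0.952 = 12.309
Σ x·lx·mx = 35.145; T = 35.145/12.309 = 2.85523…
r ≈ ln(R0)/T = ln(12.309)/2.85523… = 0.879205… → 0.8792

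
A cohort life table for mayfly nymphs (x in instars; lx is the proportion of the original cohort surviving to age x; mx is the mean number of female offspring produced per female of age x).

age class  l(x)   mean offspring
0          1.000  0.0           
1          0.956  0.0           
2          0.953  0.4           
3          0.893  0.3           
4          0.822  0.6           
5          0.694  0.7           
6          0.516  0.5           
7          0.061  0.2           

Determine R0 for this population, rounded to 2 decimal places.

lx·mx by age: 0, 0, 0.3812, 0.2679, 0.4932, 0.4858, 0.258, 0.0122
R0 = Σ lx·mx = 1.8983 → 1.90

1.90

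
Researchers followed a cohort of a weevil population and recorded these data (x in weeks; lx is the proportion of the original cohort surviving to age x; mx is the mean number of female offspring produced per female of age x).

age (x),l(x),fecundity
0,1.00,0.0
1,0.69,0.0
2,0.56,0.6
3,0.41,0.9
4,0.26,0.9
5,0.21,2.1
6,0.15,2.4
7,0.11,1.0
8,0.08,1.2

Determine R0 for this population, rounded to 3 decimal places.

1.946

lx·mx by age: 0, 0, 0.336, 0.369, 0.234, 0.441, 0.36, 0.11, 0.096
R0 = Σ lx·mx = 1.946 → 1.946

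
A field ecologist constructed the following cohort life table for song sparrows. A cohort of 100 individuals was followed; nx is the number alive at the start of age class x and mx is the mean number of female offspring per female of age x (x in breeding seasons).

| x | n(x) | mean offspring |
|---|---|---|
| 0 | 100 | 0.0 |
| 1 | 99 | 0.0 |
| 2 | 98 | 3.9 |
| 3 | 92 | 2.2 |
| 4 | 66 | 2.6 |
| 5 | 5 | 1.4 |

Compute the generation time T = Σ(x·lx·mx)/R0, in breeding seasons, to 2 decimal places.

lx = nx/n0 = nx/100: 1, 0.99, 0.98, 0.92, 0.66, 0.05
lx·mx: 0, 0, 3.822, 2.024, 1.716, 0.07 → R0 = 7.632
x·lx·mx: 0, 0, 7.644, 6.072, 6.864, 0.35 → Σ = 20.93
T = 20.93 / 7.632 = 2.7424… → 2.74

2.74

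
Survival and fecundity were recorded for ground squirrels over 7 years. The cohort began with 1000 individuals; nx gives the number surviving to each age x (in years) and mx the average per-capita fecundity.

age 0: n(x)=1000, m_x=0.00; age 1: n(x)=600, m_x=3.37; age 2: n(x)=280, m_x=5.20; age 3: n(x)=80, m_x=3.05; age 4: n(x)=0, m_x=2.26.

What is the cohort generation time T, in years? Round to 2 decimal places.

lx = nx/n0 = nx/1000: 1, 0.6, 0.28, 0.08, 0
lx·mx: 0, 2.022, 1.456, 0.244, 0 → R0 = 3.722
x·lx·mx: 0, 2.022, 2.912, 0.732, 0 → Σ = 5.666
T = 5.666 / 3.722 = 1.5223… → 1.52

1.52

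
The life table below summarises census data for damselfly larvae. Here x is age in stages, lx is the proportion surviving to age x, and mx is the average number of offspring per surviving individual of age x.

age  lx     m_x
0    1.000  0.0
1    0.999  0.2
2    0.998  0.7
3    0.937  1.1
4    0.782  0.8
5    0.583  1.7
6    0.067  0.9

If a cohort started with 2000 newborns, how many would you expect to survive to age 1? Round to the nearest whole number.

Expected survivors = N0 · l_1 = 2000 × 0.999 = 1998 → 1998

1998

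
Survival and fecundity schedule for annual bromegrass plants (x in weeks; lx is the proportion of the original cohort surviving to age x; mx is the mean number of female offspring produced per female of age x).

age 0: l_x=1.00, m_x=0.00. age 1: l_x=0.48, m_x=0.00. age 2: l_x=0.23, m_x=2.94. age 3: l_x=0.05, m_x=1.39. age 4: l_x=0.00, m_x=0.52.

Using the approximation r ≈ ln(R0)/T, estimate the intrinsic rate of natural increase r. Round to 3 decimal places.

R0 = Σ lx·mx = 0 + 0 + 0.6762 + 0.0695 + 0 = 0.7457
Σ x·lx·mx = 1.5609; T = 1.5609/0.7457 = 2.0932…
r ≈ ln(R0)/T = ln(0.7457)/2.0932… = -0.14018… → -0.140

-0.140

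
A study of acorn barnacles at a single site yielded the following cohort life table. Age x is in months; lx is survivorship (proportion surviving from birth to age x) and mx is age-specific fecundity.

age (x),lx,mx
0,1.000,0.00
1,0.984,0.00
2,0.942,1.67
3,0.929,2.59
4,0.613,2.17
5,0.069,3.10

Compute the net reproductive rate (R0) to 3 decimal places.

lx·mx by age: 0, 0, 1.57314, 2.40611, 1.33021, 0.2139
R0 = Σ lx·mx = 5.52336 → 5.523

5.523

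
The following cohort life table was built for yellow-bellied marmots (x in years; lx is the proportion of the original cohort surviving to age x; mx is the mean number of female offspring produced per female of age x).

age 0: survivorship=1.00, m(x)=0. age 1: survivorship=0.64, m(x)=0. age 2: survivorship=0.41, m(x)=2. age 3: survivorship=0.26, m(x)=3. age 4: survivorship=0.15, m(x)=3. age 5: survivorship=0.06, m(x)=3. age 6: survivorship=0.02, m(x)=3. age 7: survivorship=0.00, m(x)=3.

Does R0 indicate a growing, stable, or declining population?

R0 = Σ lx·mx = 0 + 0 + 0.82 + 0.78 + 0.45 + 0.18 + 0.06 + 0 = 2.29
R0 > 1, so the population is growing.

growing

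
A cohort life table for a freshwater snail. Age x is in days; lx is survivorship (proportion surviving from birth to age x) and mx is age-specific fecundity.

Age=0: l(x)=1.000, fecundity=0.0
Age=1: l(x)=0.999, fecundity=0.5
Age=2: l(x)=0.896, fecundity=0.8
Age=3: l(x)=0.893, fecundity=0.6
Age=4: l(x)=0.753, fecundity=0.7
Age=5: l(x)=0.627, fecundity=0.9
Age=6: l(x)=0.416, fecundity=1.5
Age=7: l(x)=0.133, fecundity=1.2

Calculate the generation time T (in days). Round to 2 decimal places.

lx·mx: 0, 0.4995, 0.7168, 0.5358, 0.5271, 0.5643, 0.624, 0.1596 → R0 = 3.6271
x·lx·mx: 0, 0.4995, 1.4336, 1.6074, 2.1084, 2.8215, 3.744, 1.1172 → Σ = 13.3316
T = 13.3316 / 3.6271 = 3.675553… → 3.68

3.68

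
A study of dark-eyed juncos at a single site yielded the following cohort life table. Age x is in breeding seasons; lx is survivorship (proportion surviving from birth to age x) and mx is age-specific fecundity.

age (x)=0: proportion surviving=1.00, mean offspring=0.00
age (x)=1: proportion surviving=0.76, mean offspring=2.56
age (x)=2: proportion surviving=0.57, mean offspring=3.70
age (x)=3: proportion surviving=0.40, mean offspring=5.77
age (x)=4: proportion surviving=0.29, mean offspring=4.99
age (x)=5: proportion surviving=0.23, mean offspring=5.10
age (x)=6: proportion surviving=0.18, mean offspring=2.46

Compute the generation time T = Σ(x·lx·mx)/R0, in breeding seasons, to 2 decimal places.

2.91

lx·mx: 0, 1.9456, 2.109, 2.308, 1.4471, 1.173, 0.4428 → R0 = 9.4255
x·lx·mx: 0, 1.9456, 4.218, 6.924, 5.7884, 5.865, 2.6568 → Σ = 27.3978
T = 27.3978 / 9.4255 = 2.906774… → 2.91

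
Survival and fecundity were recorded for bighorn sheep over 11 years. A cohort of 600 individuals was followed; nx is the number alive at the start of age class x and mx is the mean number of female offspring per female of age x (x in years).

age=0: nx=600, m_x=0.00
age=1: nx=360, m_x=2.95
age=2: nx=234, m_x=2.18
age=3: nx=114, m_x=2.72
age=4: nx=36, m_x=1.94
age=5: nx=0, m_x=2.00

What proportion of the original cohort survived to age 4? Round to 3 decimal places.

l_4 = n_4/n_0 = 36/600 = 0.06 → 0.060

0.060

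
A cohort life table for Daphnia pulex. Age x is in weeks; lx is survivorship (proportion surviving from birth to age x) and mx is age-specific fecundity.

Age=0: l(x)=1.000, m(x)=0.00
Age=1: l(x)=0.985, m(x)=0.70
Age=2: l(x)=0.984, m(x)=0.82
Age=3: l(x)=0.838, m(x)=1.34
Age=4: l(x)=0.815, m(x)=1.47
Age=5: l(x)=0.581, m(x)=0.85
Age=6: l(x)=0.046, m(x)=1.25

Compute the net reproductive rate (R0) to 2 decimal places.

lx·mx by age: 0, 0.6895, 0.80688, 1.12292, 1.19805, 0.49385, 0.0575
R0 = Σ lx·mx = 4.3687 → 4.37

4.37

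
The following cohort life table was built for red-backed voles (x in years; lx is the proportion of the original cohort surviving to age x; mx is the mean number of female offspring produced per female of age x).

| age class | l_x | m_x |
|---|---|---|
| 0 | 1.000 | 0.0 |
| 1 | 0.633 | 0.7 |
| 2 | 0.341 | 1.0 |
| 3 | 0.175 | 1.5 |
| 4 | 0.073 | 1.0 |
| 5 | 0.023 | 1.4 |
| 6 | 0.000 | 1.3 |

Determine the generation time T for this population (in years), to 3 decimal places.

2.054

lx·mx: 0, 0.4431, 0.341, 0.2625, 0.073, 0.0322, 0 → R0 = 1.1518
x·lx·mx: 0, 0.4431, 0.682, 0.7875, 0.292, 0.161, 0 → Σ = 2.3656
T = 2.3656 / 1.1518 = 2.053829… → 2.054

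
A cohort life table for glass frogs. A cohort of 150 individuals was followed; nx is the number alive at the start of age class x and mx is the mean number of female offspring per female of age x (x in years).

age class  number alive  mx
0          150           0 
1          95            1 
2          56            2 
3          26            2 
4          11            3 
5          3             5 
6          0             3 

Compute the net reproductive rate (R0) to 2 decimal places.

lx = nx/n0 = nx/150: 1, 0.63333…, 0.37333…, 0.17333…, 0.07333…, 0.02, 0
lx·mx by age: 0, 0.633333…, 0.746667…, 0.346667…, 0.22…, 0.1, 0
R0 = Σ lx·mx = 2.046667… → 2.05

2.05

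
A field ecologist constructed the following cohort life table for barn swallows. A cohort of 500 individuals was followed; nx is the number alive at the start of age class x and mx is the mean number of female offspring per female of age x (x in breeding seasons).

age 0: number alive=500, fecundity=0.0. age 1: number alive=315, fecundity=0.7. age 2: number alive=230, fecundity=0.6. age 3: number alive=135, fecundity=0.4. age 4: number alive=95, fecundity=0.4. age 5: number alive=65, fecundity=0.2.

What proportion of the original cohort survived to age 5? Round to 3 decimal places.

l_5 = n_5/n_0 = 65/500 = 0.13 → 0.130

0.130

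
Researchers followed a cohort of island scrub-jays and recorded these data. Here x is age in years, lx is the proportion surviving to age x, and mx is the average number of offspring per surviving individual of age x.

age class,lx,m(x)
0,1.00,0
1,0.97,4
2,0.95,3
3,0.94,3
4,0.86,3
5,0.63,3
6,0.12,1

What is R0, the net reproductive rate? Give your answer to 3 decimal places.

14.140

lx·mx by age: 0, 3.88, 2.85, 2.82, 2.58, 1.89, 0.12
R0 = Σ lx·mx = 14.14 → 14.140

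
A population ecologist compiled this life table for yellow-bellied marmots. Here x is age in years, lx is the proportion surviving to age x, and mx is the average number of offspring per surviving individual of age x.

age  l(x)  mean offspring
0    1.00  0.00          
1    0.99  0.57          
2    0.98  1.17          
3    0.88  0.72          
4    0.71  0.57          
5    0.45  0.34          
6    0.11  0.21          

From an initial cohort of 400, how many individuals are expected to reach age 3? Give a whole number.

352

Expected survivors = N0 · l_3 = 400 × 0.88 = 352 → 352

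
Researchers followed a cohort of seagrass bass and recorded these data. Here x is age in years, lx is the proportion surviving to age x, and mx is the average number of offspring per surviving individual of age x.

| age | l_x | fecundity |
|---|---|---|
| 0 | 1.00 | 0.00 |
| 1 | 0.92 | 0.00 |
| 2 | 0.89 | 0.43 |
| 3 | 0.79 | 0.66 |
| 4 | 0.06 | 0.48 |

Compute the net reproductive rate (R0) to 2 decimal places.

0.93

lx·mx by age: 0, 0, 0.3827, 0.5214, 0.0288
R0 = Σ lx·mx = 0.9329 → 0.93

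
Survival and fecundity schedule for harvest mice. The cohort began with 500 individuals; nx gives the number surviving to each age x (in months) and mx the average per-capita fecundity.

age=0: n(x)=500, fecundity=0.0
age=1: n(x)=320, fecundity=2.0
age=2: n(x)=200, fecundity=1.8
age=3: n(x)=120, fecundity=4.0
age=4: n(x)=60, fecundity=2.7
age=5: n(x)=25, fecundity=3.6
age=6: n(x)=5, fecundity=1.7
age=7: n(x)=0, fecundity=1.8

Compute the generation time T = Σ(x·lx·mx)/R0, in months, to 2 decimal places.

lx = nx/n0 = nx/500: 1, 0.64, 0.4, 0.24, 0.12, 0.05, 0.01, 0
lx·mx: 0, 1.28, 0.72, 0.96, 0.324, 0.18, 0.017, 0 → R0 = 3.481
x·lx·mx: 0, 1.28, 1.44, 2.88, 1.296, 0.9, 0.102, 0 → Σ = 7.898
T = 7.898 / 3.481 = 2.268888… → 2.27

2.27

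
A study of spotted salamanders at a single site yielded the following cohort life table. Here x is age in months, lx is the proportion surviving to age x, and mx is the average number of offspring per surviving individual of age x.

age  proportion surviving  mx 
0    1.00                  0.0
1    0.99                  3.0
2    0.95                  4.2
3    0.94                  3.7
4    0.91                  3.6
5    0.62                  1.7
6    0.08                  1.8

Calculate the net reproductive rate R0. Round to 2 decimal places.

lx·mx by age: 0, 2.97, 3.99, 3.478, 3.276, 1.054, 0.144
R0 = Σ lx·mx = 14.912 → 14.91

14.91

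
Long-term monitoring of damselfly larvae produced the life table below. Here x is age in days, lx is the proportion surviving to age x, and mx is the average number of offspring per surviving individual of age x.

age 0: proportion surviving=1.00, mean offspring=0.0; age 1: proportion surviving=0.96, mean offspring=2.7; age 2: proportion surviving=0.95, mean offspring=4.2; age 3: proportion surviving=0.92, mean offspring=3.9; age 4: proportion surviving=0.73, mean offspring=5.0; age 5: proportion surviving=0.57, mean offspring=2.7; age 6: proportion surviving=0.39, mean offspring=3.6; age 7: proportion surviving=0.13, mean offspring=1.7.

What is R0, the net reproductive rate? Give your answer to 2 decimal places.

16.98

lx·mx by age: 0, 2.592, 3.99, 3.588, 3.65, 1.539, 1.404, 0.221
R0 = Σ lx·mx = 16.984 → 16.98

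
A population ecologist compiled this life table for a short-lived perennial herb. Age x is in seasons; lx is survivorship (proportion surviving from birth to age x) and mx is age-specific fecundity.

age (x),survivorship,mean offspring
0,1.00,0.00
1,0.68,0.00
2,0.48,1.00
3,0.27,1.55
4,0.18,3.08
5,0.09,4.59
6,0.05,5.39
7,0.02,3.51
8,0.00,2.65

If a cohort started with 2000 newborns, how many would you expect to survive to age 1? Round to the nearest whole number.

Expected survivors = N0 · l_1 = 2000 × 0.68 = 1360 → 1360

1360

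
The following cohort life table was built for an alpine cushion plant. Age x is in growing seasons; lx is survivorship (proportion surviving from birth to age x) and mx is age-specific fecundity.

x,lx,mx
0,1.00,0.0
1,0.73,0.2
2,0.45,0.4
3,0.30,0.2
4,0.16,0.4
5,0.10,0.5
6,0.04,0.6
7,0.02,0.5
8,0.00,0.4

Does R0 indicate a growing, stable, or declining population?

declining

R0 = Σ lx·mx = 0 + 0.146 + 0.18 + 0.06 + 0.064 + 0.05 + 0.024 + 0.01 + 0 = 0.534
R0 < 1, so the population is declining.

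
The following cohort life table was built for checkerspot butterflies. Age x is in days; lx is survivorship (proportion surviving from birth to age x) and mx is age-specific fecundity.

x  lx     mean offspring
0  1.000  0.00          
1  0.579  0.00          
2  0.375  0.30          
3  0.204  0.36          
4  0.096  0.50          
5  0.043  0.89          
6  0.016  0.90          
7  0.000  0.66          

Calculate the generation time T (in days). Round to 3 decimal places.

3.193

lx·mx: 0, 0, 0.1125, 0.07344, 0.048, 0.03827, 0.0144, 0 → R0 = 0.28661
x·lx·mx: 0, 0, 0.225, 0.22032, 0.192, 0.19135, 0.0864, 0 → Σ = 0.91507
T = 0.91507 / 0.28661 = 3.192736… → 3.193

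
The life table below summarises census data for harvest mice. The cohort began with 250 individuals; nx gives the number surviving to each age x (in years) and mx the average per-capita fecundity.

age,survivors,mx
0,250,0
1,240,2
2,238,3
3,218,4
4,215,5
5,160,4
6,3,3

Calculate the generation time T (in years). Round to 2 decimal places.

lx = nx/n0 = nx/250: 1, 0.96, 0.952, 0.872, 0.86, 0.64, 0.012
lx·mx: 0, 1.92, 2.856, 3.488, 4.3, 2.56, 0.036 → R0 = 15.16
x·lx·mx: 0, 1.92, 5.712, 10.464, 17.2, 12.8, 0.216 → Σ = 48.312
T = 48.312 / 15.16 = 3.186807… → 3.19

3.19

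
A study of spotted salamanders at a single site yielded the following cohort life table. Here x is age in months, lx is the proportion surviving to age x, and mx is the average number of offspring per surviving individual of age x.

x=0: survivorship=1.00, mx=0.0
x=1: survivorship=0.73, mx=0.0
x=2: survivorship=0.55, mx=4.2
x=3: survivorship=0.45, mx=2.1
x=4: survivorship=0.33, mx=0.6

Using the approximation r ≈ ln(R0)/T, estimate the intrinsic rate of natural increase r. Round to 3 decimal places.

R0 = Σ lx·mx = 0 + 0 + 2.31 + 0.945 + 0.198 = 3.453
Σ x·lx·mx = 8.247; T = 8.247/3.453 = 2.38836…
r ≈ ln(R0)/T = ln(3.453)/2.38836… = 0.51887… → 0.519

0.519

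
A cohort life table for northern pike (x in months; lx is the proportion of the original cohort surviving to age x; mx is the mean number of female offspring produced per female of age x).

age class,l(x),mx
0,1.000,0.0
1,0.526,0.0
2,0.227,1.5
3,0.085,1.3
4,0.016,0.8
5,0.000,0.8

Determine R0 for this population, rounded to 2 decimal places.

lx·mx by age: 0, 0, 0.3405, 0.1105, 0.0128, 0
R0 = Σ lx·mx = 0.4638 → 0.46

0.46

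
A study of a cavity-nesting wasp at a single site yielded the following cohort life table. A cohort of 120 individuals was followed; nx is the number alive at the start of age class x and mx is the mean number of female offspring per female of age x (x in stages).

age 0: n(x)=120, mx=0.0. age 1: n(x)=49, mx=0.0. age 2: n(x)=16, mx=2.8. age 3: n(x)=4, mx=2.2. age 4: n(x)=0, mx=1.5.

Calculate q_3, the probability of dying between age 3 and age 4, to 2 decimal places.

lx = nx/n0 = nx/120: 1, 0.40833…, 0.13333…, 0.03333…, 0
q_3 = (l_3 − l_4) / l_3 = (0.033333… − 0) / 0.033333…
     = 0.033333… / 0.033333… = 1 → 1.00

1.00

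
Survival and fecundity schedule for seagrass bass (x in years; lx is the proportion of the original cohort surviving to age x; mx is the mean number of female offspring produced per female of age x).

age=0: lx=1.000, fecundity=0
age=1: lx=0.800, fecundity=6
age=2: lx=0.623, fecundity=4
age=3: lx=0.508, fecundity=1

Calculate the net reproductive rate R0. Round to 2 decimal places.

7.80

lx·mx by age: 0, 4.8, 2.492, 0.508
R0 = Σ lx·mx = 7.8 → 7.80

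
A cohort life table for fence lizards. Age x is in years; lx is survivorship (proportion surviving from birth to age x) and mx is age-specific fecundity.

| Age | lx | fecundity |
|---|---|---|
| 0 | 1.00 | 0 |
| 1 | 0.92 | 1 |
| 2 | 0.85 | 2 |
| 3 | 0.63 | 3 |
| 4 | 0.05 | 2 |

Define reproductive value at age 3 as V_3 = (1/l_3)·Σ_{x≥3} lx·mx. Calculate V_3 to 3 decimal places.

lx·mx for x ≥ 3: 1.89, 0.1 → sum = 1.99
V_3 = 1.99 / l_3 = 1.99 / 0.63 = 3.15873… → 3.159

3.159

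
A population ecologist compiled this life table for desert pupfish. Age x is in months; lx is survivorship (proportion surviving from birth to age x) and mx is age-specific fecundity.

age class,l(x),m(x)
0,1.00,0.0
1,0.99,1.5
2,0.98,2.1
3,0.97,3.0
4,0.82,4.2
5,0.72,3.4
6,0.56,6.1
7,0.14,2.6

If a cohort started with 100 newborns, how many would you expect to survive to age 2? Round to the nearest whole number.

Expected survivors = N0 · l_2 = 100 × 0.98 = 98 → 98

98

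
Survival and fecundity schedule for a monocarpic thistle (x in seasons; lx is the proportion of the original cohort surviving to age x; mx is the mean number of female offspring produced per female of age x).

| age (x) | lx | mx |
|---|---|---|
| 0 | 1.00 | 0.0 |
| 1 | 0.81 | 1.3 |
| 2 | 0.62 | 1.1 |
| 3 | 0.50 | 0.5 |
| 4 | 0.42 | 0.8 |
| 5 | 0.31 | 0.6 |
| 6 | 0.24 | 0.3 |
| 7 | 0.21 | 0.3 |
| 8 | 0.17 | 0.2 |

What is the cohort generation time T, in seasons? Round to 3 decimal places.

2.461

lx·mx: 0, 1.053, 0.682, 0.25, 0.336, 0.186, 0.072, 0.063, 0.034 → R0 = 2.676
x·lx·mx: 0, 1.053, 1.364, 0.75, 1.344, 0.93, 0.432, 0.441, 0.272 → Σ = 6.586
T = 6.586 / 2.676 = 2.461136… → 2.461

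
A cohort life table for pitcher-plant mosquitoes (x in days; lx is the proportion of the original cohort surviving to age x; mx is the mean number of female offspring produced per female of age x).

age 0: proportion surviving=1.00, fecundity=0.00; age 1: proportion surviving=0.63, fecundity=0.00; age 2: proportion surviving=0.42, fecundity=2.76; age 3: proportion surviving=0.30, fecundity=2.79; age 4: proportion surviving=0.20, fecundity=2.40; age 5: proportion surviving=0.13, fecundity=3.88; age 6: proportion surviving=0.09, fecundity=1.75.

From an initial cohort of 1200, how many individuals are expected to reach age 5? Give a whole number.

Expected survivors = N0 · l_5 = 1200 × 0.13 = 156 → 156

156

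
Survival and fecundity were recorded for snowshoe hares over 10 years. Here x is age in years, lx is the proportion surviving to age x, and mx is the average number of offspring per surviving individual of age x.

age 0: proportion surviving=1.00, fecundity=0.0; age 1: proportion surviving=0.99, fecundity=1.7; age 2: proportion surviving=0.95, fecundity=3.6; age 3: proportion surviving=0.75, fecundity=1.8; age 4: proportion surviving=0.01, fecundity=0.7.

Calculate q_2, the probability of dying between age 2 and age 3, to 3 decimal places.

0.211

q_2 = (l_2 − l_3) / l_2 = (0.95 − 0.75) / 0.95
     = 0.2 / 0.95 = 0.210526… → 0.211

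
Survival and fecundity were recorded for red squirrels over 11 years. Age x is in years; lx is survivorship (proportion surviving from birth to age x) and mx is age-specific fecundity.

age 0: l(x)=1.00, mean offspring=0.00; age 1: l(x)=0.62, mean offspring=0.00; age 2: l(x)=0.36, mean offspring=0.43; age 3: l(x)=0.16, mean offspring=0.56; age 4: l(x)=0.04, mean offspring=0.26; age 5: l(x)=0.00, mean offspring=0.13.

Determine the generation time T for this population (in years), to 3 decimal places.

2.433

lx·mx: 0, 0, 0.1548, 0.0896, 0.0104, 0 → R0 = 0.2548
x·lx·mx: 0, 0, 0.3096, 0.2688, 0.0416, 0 → Σ = 0.62
T = 0.62 / 0.2548 = 2.433281… → 2.433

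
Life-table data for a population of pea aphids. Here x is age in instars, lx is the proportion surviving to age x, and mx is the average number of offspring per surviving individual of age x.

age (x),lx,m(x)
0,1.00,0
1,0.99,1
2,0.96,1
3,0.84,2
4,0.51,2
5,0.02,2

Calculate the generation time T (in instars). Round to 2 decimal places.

2.61

lx·mx: 0, 0.99, 0.96, 1.68, 1.02, 0.04 → R0 = 4.69
x·lx·mx: 0, 0.99, 1.92, 5.04, 4.08, 0.2 → Σ = 12.23
T = 12.23 / 4.69 = 2.607676… → 2.61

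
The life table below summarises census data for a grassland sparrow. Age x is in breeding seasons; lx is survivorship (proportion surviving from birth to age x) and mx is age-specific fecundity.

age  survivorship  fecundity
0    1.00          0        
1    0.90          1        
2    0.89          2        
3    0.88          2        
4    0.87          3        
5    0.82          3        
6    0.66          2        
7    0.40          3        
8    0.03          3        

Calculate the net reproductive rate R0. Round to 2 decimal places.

lx·mx by age: 0, 0.9, 1.78, 1.76, 2.61, 2.46, 1.32, 1.2, 0.09
R0 = Σ lx·mx = 12.12 → 12.12

12.12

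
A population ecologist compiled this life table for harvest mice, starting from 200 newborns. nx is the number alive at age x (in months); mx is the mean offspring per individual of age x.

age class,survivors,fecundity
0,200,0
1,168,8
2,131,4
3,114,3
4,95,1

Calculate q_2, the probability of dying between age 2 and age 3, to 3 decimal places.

0.130

lx = nx/n0 = nx/200: 1, 0.84, 0.655, 0.57, 0.475
q_2 = (l_2 − l_3) / l_2 = (0.655 − 0.57) / 0.655
     = 0.085 / 0.655 = 0.129771… → 0.130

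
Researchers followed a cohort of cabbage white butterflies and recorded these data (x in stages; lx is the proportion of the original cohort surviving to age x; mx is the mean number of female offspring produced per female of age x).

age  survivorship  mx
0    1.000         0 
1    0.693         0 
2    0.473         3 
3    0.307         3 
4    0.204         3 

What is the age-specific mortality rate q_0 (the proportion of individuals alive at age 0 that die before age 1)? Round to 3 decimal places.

0.307

q_0 = (l_0 − l_1) / l_0 = (1 − 0.693) / 1
     = 0.307 / 1 = 0.307 → 0.307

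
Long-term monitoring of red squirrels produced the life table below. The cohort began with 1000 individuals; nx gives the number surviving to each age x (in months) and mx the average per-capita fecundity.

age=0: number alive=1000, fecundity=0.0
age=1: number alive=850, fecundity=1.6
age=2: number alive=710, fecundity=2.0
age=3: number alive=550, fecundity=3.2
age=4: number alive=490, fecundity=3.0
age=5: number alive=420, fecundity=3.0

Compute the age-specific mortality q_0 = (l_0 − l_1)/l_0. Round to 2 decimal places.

lx = nx/n0 = nx/1000: 1, 0.85, 0.71, 0.55, 0.49, 0.42
q_0 = (l_0 − l_1) / l_0 = (1 − 0.85) / 1
     = 0.15 / 1 = 0.15 → 0.15

0.15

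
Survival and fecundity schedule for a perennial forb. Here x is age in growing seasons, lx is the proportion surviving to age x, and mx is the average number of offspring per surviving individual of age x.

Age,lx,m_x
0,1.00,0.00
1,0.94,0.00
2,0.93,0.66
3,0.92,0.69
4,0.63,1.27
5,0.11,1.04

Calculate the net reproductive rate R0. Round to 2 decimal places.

lx·mx by age: 0, 0, 0.6138, 0.6348, 0.8001, 0.1144
R0 = Σ lx·mx = 2.1631 → 2.16

2.16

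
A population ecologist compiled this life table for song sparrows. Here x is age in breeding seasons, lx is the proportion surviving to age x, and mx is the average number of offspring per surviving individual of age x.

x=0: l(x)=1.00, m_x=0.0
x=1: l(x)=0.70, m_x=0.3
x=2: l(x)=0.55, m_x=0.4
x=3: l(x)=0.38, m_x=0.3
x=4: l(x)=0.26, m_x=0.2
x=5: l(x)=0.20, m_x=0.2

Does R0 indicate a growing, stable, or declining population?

R0 = Σ lx·mx = 0 + 0.21 + 0.22 + 0.114 + 0.052 + 0.04 = 0.636
R0 < 1, so the population is declining.

declining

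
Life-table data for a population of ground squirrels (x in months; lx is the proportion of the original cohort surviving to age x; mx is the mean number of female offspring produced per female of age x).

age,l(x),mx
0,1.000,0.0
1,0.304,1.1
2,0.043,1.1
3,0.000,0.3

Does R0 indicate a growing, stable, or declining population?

declining

R0 = Σ lx·mx = 0 + 0.3344 + 0.0473 + 0 = 0.3817
R0 < 1, so the population is declining.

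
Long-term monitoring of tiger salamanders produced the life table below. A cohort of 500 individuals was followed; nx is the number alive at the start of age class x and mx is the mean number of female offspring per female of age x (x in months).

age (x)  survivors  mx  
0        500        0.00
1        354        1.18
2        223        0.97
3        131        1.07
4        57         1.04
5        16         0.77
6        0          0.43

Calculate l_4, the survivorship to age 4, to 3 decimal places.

l_4 = n_4/n_0 = 57/500 = 0.114 → 0.114

0.114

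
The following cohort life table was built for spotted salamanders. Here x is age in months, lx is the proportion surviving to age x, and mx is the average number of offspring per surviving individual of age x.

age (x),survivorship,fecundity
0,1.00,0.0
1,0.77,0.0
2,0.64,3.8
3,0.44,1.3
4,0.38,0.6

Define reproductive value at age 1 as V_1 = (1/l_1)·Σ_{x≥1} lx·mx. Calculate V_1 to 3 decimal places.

4.197

lx·mx for x ≥ 1: 0, 2.432, 0.572, 0.228 → sum = 3.232
V_1 = 3.232 / l_1 = 3.232 / 0.77 = 4.197403… → 4.197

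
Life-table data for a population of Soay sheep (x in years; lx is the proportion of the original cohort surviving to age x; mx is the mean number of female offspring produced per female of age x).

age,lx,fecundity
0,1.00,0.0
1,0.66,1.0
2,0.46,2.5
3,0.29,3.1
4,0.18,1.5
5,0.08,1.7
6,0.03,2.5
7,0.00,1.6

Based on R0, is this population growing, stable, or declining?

growing

R0 = Σ lx·mx = 0 + 0.66 + 1.15 + 0.899 + 0.27 + 0.136 + 0.075 + 0 = 3.19
R0 > 1, so the population is growing.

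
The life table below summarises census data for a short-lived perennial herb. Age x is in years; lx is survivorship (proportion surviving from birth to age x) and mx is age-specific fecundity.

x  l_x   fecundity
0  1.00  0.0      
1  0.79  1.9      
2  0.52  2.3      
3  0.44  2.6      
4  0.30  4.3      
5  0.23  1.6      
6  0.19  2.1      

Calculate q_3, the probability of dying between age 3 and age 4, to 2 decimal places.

q_3 = (l_3 − l_4) / l_3 = (0.44 − 0.3) / 0.44
     = 0.14 / 0.44 = 0.318182… → 0.32

0.32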